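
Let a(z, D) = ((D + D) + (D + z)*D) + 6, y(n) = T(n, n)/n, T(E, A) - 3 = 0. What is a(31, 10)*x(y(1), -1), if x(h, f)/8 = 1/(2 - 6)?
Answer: -872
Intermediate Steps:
T(E, A) = 3 (T(E, A) = 3 + 0 = 3)
y(n) = 3/n
a(z, D) = 6 + 2*D + D*(D + z) (a(z, D) = (2*D + D*(D + z)) + 6 = 6 + 2*D + D*(D + z))
x(h, f) = -2 (x(h, f) = 8/(2 - 6) = 8/(-4) = 8*(-1/4) = -2)
a(31, 10)*x(y(1), -1) = (6 + 10**2 + 2*10 + 10*31)*(-2) = (6 + 100 + 20 + 310)*(-2) = 436*(-2) = -872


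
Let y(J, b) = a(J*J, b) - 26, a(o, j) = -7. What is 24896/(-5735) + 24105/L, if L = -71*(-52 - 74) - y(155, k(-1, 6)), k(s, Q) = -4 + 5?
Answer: -28433003/17164855 ≈ -1.6565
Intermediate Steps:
k(s, Q) = 1
y(J, b) = -33 (y(J, b) = -7 - 26 = -33)
L = 8979 (L = -71*(-52 - 74) - 1*(-33) = -71*(-126) + 33 = 8946 + 33 = 8979)
24896/(-5735) + 24105/L = 24896/(-5735) + 24105/8979 = 24896*(-1/5735) + 24105*(1/8979) = -24896/5735 + 8035/2993 = -28433003/17164855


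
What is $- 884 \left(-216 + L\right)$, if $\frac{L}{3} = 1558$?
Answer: $-3940872$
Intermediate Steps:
$L = 4674$ ($L = 3 \cdot 1558 = 4674$)
$- 884 \left(-216 + L\right) = - 884 \left(-216 + 4674\right) = \left(-884\right) 4458 = -3940872$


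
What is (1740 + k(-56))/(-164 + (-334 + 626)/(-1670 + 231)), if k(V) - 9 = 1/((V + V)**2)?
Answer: -31570878623/2963996672 ≈ -10.651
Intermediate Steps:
k(V) = 9 + 1/(4*V**2) (k(V) = 9 + 1/((V + V)**2) = 9 + 1/((2*V)**2) = 9 + 1/(4*V**2))
(1740 + k(-56))/(-164 + (-334 + 626)/(-1670 + 231)) = (1740 + (9 + (1/4)/(-56)**2))/(-164 + (-334 + 626)/(-1670 + 231)) = (1740 + (9 + (1/4)*(1/3136)))/(-164 + 292/(-1439)) = (1740 + (9 + 1/12544))/(-164 + 292*(-1/1439)) = (1740 + 112897/12544)/(-164 - 292/1439) = 21939457/(12544*(-236288/1439)) = (21939457/12544)*(-1439/236288) = -31570878623/2963996672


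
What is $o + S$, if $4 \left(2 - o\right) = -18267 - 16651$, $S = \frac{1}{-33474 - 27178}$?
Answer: $\frac{529582937}{60652} \approx 8731.5$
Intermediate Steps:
$S = - \frac{1}{60652}$ ($S = \frac{1}{-60652} = - \frac{1}{60652} \approx -1.6487 \cdot 10^{-5}$)
$o = \frac{17463}{2}$ ($o = 2 - \frac{-18267 - 16651}{4} = 2 - - \frac{17459}{2} = 2 + \frac{17459}{2} = \frac{17463}{2} \approx 8731.5$)
$o + S = \frac{17463}{2} - \frac{1}{60652} = \frac{529582937}{60652}$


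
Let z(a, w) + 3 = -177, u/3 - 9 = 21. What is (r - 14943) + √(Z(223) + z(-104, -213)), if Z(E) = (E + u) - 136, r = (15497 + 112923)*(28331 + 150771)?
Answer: 23000263897 + I*√3 ≈ 2.3e+10 + 1.732*I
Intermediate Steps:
u = 90 (u = 27 + 3*21 = 27 + 63 = 90)
r = 23000278840 (r = 128420*179102 = 23000278840)
Z(E) = -46 + E (Z(E) = (E + 90) - 136 = (90 + E) - 136 = -46 + E)
z(a, w) = -180 (z(a, w) = -3 - 177 = -180)
(r - 14943) + √(Z(223) + z(-104, -213)) = (23000278840 - 14943) + √((-46 + 223) - 180) = 23000263897 + √(177 - 180) = 23000263897 + √(-3) = 23000263897 + I*√3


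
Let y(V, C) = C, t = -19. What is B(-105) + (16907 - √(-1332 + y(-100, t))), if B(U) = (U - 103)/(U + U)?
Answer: 1775339/105 - I*√1351 ≈ 16908.0 - 36.756*I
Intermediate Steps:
B(U) = (-103 + U)/(2*U) (B(U) = (-103 + U)/((2*U)) = (-103 + U)*(1/(2*U)) = (-103 + U)/(2*U))
B(-105) + (16907 - √(-1332 + y(-100, t))) = (½)*(-103 - 105)/(-105) + (16907 - √(-1332 - 19)) = (½)*(-1/105)*(-208) + (16907 - √(-1351)) = 104/105 + (16907 - I*√1351) = 1775339/105 - I*√1351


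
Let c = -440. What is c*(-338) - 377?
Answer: 148343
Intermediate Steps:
c*(-338) - 377 = -440*(-338) - 377 = 148720 - 377 = 148343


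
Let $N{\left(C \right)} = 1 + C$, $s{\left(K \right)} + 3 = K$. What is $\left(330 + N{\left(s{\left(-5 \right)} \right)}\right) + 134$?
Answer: $457$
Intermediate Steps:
$s{\left(K \right)} = -3 + K$
$\left(330 + N{\left(s{\left(-5 \right)} \right)}\right) + 134 = \left(330 + \left(1 - 8\right)\right) + 134 = \left(330 - 7\right) + 134 = 323 + 134 = 457$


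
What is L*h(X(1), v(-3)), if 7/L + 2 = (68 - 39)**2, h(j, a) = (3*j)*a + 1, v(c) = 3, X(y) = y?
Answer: 70/839 ≈ 0.083433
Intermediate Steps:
h(j, a) = 1 + 3*a*j (h(j, a) = 3*a*j + 1 = 1 + 3*a*j)
L = 7/839 (L = 7/(-2 + (68 - 39)**2) = 7/(-2 + 29**2) = 7/(-2 + 841) = 7/839 ≈ 0.0083433)
L*h(X(1), v(-3)) = 7*(1 + 3*3*1)/839 = 7*(1 + 9)/839 = (7/839)*10 = 70/839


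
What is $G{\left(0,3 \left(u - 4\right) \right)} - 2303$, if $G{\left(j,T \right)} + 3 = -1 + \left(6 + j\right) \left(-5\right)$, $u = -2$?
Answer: $-2337$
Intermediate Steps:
$G{\left(j,T \right)} = -34 - 5 j$ ($G{\left(j,T \right)} = -3 + \left(-1 + \left(6 + j\right) \left(-5\right)\right) = -3 - \left(31 + 5 j\right) = -34 - 5 j$)
$G{\left(0,3 \left(u - 4\right) \right)} - 2303 = \left(-34 - 0\right) - 2303 = \left(-34 + 0\right) - 2303 = -34 - 2303 = -2337$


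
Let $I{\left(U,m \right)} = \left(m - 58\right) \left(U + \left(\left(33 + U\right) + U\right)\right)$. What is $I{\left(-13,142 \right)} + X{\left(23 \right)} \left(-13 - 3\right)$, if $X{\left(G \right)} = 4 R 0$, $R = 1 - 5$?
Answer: $-504$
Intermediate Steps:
$R = -4$ ($R = 1 - 5 = -4$)
$X{\left(G \right)} = 0$ ($X{\left(G \right)} = 4 \left(-4\right) 0 = \left(-16\right) 0 = 0$)
$I{\left(U,m \right)} = \left(-58 + m\right) \left(33 + 3 U\right)$ ($I{\left(U,m \right)} = \left(-58 + m\right) \left(U + \left(33 + 2 U\right)\right) = \left(-58 + m\right) \left(33 + 3 U\right)$)
$I{\left(-13,142 \right)} + X{\left(23 \right)} \left(-13 - 3\right) = \left(-1914 - -2262 + 33 \cdot 142 + 3 \left(-13\right) 142\right) + 0 \left(-13 - 3\right) = \left(-1914 + 2262 + 4686 - 5538\right) + 0 \left(-16\right) = -504 + 0 = -504$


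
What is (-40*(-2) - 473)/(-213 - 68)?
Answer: 393/281 ≈ 1.3986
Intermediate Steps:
(-40*(-2) - 473)/(-213 - 68) = (80 - 473)/(-281) = -393*(-1/281) = 393/281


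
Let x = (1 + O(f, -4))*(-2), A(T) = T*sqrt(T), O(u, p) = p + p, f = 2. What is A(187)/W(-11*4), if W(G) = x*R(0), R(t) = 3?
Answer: 187*sqrt(187)/42 ≈ 60.885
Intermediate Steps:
O(u, p) = 2*p
A(T) = T**(3/2)
x = 14 (x = (1 + 2*(-4))*(-2) = (1 - 8)*(-2) = -7*(-2) = 14)
W(G) = 42 (W(G) = 14*3 = 42)
A(187)/W(-11*4) = 187**(3/2)/42 = (187*sqrt(187))*(1/42) = 187*sqrt(187)/42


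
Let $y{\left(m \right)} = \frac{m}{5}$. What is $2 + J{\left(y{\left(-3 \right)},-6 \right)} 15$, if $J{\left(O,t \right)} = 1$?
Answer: $17$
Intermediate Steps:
$y{\left(m \right)} = \frac{m}{5}$ ($y{\left(m \right)} = m \frac{1}{5} = \frac{m}{5}$)
$2 + J{\left(y{\left(-3 \right)},-6 \right)} 15 = 2 + 1 \cdot 15 = 2 + 15 = 17$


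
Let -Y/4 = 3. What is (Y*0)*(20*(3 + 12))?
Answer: 0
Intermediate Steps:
Y = -12 (Y = -4*3 = -12)
(Y*0)*(20*(3 + 12)) = (-12*0)*(20*(3 + 12)) = 0*(20*15) = 0*300 = 0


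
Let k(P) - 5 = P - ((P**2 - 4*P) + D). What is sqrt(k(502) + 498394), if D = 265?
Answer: 8*sqrt(3885) ≈ 498.64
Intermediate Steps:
k(P) = -260 - P**2 + 5*P (k(P) = 5 + (P - ((P**2 - 4*P) + 265)) = 5 + (P - (265 + P**2 - 4*P)) = 5 + (P + (-265 - P**2 + 4*P)) = 5 + (-265 - P**2 + 5*P) = -260 - P**2 + 5*P)
sqrt(k(502) + 498394) = sqrt((-260 - 1*502**2 + 5*502) + 498394) = sqrt((-260 - 1*252004 + 2510) + 498394) = sqrt((-260 - 252004 + 2510) + 498394) = sqrt(-249754 + 498394) = sqrt(248640) = 8*sqrt(3885)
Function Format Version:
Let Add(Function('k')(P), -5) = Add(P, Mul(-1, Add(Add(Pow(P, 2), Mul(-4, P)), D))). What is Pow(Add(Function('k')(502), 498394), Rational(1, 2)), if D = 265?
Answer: Mul(8, Pow(3885, Rational(1, 2))) ≈ 498.64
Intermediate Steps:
Function('k')(P) = Add(-260, Mul(-1, Pow(P, 2)), Mul(5, P)) (Function('k')(P) = Add(5, Add(P, Mul(-1, Add(Add(Pow(P, 2), Mul(-4, P)), 265)))) = Add(5, Add(P, Mul(-1, Add(265, Pow(P, 2), Mul(-4, P))))) = Add(5, Add(P, Add(-265, Mul(-1, Pow(P, 2)), Mul(4, P)))) = Add(5, Add(-265, Mul(-1, Pow(P, 2)), Mul(5, P))) = Add(-260, Mul(-1, Pow(P, 2)), Mul(5, P)))
Pow(Add(Function('k')(502), 498394), Rational(1, 2)) = Pow(Add(Add(-260, Mul(-1, Pow(502, 2)), Mul(5, 502)), 498394), Rational(1, 2)) = Pow(Add(Add(-260, Mul(-1, 252004), 2510), 498394), Rational(1, 2)) = Pow(Add(Add(-260, -252004, 2510), 498394), Rational(1, 2)) = Pow(Add(-249754, 498394), Rational(1, 2)) = Pow(248640, Rational(1, 2)) = Mul(8, Pow(3885, Rational(1, 2)))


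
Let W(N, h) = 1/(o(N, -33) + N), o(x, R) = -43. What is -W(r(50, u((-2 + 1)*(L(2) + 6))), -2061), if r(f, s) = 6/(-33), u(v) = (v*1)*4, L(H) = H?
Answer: 11/475 ≈ 0.023158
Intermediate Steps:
u(v) = 4*v (u(v) = v*4 = 4*v)
r(f, s) = -2/11 (r(f, s) = 6*(-1/33) = -2/11)
W(N, h) = 1/(-43 + N)
-W(r(50, u((-2 + 1)*(L(2) + 6))), -2061) = -1/(-43 - 2/11) = -1/(-475/11) = -1*(-11/475) = 11/475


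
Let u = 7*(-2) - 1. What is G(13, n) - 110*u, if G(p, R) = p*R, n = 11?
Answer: 1793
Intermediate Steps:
G(p, R) = R*p
u = -15 (u = -14 - 1 = -15)
G(13, n) - 110*u = 11*13 - 110*(-15) = 143 + 1650 = 1793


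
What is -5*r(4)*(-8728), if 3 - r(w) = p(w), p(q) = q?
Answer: -43640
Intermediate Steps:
r(w) = 3 - w
-5*r(4)*(-8728) = -5*(3 - 1*4)*(-8728) = -5*(3 - 4)*(-8728) = -5*(-1)*(-8728) = 5*(-8728) = -43640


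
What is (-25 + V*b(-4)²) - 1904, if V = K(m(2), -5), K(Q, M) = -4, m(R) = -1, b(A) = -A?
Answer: -1993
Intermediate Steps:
V = -4
(-25 + V*b(-4)²) - 1904 = (-25 - 4*(-1*(-4))²) - 1904 = (-25 - 4*4²) - 1904 = (-25 - 4*16) - 1904 = (-25 - 64) - 1904 = -89 - 1904 = -1993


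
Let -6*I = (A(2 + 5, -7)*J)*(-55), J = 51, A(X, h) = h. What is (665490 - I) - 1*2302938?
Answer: -3268351/2 ≈ -1.6342e+6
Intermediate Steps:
I = -6545/2 (I = -(-7*51)*(-55)/6 = -(-119)*(-55)/2 = -⅙*19635 = -6545/2 ≈ -3272.5)
(665490 - I) - 1*2302938 = (665490 - 1*(-6545/2)) - 1*2302938 = (665490 + 6545/2) - 2302938 = 1337525/2 - 2302938 = -3268351/2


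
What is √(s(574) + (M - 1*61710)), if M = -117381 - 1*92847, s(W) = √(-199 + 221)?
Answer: √(-271938 + √22) ≈ 521.47*I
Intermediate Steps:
s(W) = √22
M = -210228 (M = -117381 - 92847 = -210228)
√(s(574) + (M - 1*61710)) = √(√22 + (-210228 - 1*61710)) = √(√22 + (-210228 - 61710)) = √(√22 - 271938) = √(-271938 + √22)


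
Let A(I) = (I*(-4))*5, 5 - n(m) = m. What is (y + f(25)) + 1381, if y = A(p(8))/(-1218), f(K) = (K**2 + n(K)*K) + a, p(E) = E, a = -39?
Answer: 893483/609 ≈ 1467.1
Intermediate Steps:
n(m) = 5 - m
A(I) = -20*I (A(I) = -4*I*5 = -20*I)
f(K) = -39 + K**2 + K*(5 - K) (f(K) = (K**2 + (5 - K)*K) - 39 = (K**2 + K*(5 - K)) - 39 = -39 + K**2 + K*(5 - K))
y = 80/609 (y = -20*8/(-1218) = -160*(-1/1218) = 80/609 ≈ 0.13136)
(y + f(25)) + 1381 = (80/609 + (-39 + 5*25)) + 1381 = (80/609 + (-39 + 125)) + 1381 = (80/609 + 86) + 1381 = 52454/609 + 1381 = 893483/609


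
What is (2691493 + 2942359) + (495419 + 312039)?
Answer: 6441310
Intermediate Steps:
(2691493 + 2942359) + (495419 + 312039) = 5633852 + 807458 = 6441310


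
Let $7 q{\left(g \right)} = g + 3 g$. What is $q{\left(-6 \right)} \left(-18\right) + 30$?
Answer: $\frac{642}{7} \approx 91.714$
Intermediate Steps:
$q{\left(g \right)} = \frac{4 g}{7}$ ($q{\left(g \right)} = \frac{g + 3 g}{7} = \frac{4 g}{7}$)
$q{\left(-6 \right)} \left(-18\right) + 30 = \frac{4}{7} \left(-6\right) \left(-18\right) + 30 = \left(- \frac{24}{7}\right) \left(-18\right) + 30 = \frac{432}{7} + 30 = \frac{642}{7}$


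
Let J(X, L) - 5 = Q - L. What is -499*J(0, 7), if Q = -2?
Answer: 1996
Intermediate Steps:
J(X, L) = 3 - L (J(X, L) = 5 + (-2 - L) = 3 - L)
-499*J(0, 7) = -499*(3 - 1*7) = -499*(3 - 7) = -499*(-4) = 1996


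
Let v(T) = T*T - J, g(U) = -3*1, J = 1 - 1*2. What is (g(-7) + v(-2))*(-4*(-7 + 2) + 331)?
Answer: 702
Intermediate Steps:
J = -1 (J = 1 - 2 = -1)
g(U) = -3
v(T) = 1 + T² (v(T) = T*T - 1*(-1) = T² + 1 = 1 + T²)
(g(-7) + v(-2))*(-4*(-7 + 2) + 331) = (-3 + (1 + (-2)²))*(-4*(-7 + 2) + 331) = (-3 + (1 + 4))*(-4*(-5) + 331) = (-3 + 5)*(20 + 331) = 2*351 = 702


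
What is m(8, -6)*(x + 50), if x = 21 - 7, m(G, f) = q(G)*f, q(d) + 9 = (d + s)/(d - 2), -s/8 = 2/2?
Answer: 3456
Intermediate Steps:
s = -8 (s = -16/2 = -8*1 = -8)
q(d) = -9 + (-8 + d)/(-2 + d) (q(d) = -9 + (d - 8)/(d - 2) = -9 + (-8 + d)/(-2 + d))
m(G, f) = 2*f*(5 - 4*G)/(-2 + G) (m(G, f) = (2*(5 - 4*G)/(-2 + G))*f = 2*f*(5 - 4*G)/(-2 + G))
x = 14
m(8, -6)*(x + 50) = (2*(-6)*(5 - 4*8)/(-2 + 8))*(14 + 50) = (2*(-6)*(5 - 32)/6)*64 = (2*(-6)*(⅙)*(-27))*64 = 54*64 = 3456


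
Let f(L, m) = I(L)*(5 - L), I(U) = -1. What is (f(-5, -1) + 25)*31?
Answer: 465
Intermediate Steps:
f(L, m) = -5 + L (f(L, m) = -(5 - L) = -5 + L)
(f(-5, -1) + 25)*31 = ((-5 - 5) + 25)*31 = (-10 + 25)*31 = 15*31 = 465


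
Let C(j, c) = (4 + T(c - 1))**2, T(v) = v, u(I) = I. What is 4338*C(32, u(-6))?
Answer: 39042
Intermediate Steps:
C(j, c) = (3 + c)**2 (C(j, c) = (4 + (c - 1))**2 = (4 + (-1 + c))**2 = (3 + c)**2)
4338*C(32, u(-6)) = 4338*(3 - 6)**2 = 4338*(-3)**2 = 4338*9 = 39042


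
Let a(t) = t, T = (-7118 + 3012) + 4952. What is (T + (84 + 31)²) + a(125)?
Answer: 14196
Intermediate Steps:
T = 846 (T = -4106 + 4952 = 846)
(T + (84 + 31)²) + a(125) = (846 + (84 + 31)²) + 125 = (846 + 115²) + 125 = (846 + 13225) + 125 = 14071 + 125 = 14196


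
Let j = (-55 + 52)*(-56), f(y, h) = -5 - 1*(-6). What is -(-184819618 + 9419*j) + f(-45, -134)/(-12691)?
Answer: 2325463635165/12691 ≈ 1.8324e+8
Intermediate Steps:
f(y, h) = 1 (f(y, h) = -5 + 6 = 1)
j = 168 (j = -3*(-56) = 168)
-(-184819618 + 9419*j) + f(-45, -134)/(-12691) = -9419/(1/(-19622 + 168)) + 1/(-12691) = -9419/(1/(-19454)) + 1*(-1/12691) = -9419/(-1/19454) - 1/12691 = -9419*(-19454) - 1/12691 = 183237226 - 1/12691 = 2325463635165/12691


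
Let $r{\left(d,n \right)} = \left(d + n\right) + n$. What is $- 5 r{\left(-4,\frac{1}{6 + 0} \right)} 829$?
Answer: $\frac{45595}{3} \approx 15198.0$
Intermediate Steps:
$r{\left(d,n \right)} = d + 2 n$
$- 5 r{\left(-4,\frac{1}{6 + 0} \right)} 829 = - 5 \left(-4 + \frac{2}{6 + 0}\right) 829 = - 5 \left(-4 + \frac{2}{6}\right) 829 = - 5 \left(-4 + 2 \cdot \frac{1}{6}\right) 829 = - 5 \left(-4 + \frac{1}{3}\right) 829 = \left(-5\right) \left(- \frac{11}{3}\right) 829 = \frac{55}{3} \cdot 829 = \frac{45595}{3}$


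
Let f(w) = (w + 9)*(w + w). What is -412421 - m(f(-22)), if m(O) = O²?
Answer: -739605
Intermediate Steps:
f(w) = 2*w*(9 + w) (f(w) = (9 + w)*(2*w) = 2*w*(9 + w))
-412421 - m(f(-22)) = -412421 - (2*(-22)*(9 - 22))² = -412421 - (2*(-22)*(-13))² = -412421 - 1*572² = -412421 - 1*327184 = -412421 - 327184 = -739605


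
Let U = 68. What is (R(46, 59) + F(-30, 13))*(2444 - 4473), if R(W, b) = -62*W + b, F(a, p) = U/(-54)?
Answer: 153077905/27 ≈ 5.6696e+6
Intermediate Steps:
F(a, p) = -34/27 (F(a, p) = 68/(-54) = 68*(-1/54) = -34/27)
R(W, b) = b - 62*W
(R(46, 59) + F(-30, 13))*(2444 - 4473) = ((59 - 62*46) - 34/27)*(2444 - 4473) = ((59 - 2852) - 34/27)*(-2029) = (-2793 - 34/27)*(-2029) = -75445/27*(-2029) = 153077905/27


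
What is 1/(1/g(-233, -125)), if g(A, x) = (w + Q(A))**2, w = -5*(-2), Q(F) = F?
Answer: 49729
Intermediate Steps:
w = 10
g(A, x) = (10 + A)**2
1/(1/g(-233, -125)) = 1/(1/((10 - 233)**2)) = 1/(1/((-223)**2)) = 1/(1/49729) = 49729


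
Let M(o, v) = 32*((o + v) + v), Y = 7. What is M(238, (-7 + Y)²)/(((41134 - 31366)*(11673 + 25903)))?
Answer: 17/819291 ≈ 2.0750e-5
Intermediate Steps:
M(o, v) = 32*o + 64*v (M(o, v) = 32*(o + 2*v) = 32*o + 64*v)
M(238, (-7 + Y)²)/(((41134 - 31366)*(11673 + 25903))) = (32*238 + 64*(-7 + 7)²)/(((41134 - 31366)*(11673 + 25903))) = (7616 + 64*0²)/((9768*37576)) = (7616 + 64*0)/367042368 = (7616 + 0)*(1/367042368) = 7616*(1/367042368) = 17/819291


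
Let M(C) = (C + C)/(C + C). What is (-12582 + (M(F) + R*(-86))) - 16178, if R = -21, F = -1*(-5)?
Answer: -26953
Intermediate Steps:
F = 5
M(C) = 1 (M(C) = (2*C)/((2*C)) = (2*C)*(1/(2*C)) = 1)
(-12582 + (M(F) + R*(-86))) - 16178 = (-12582 + (1 - 21*(-86))) - 16178 = (-12582 + (1 + 1806)) - 16178 = (-12582 + 1807) - 16178 = -10775 - 16178 = -26953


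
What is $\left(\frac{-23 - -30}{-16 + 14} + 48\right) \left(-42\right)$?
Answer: $-1869$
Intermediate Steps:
$\left(\frac{-23 - -30}{-16 + 14} + 48\right) \left(-42\right) = \left(\frac{-23 + 30}{-2} + 48\right) \left(-42\right) = \left(7 \left(- \frac{1}{2}\right) + 48\right) \left(-42\right) = \left(- \frac{7}{2} + 48\right) \left(-42\right) = \frac{89}{2} \left(-42\right) = -1869$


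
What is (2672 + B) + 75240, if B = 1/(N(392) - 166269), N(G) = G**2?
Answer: 982080759/12605 ≈ 77912.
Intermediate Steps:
B = -1/12605 (B = 1/(392**2 - 166269) = 1/(153664 - 166269) = 1/(-12605) = -1/12605 ≈ -7.9334e-5)
(2672 + B) + 75240 = (2672 - 1/12605) + 75240 = 33680559/12605 + 75240 = 982080759/12605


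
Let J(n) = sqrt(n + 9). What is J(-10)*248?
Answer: 248*I ≈ 248.0*I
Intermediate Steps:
J(n) = sqrt(9 + n)
J(-10)*248 = sqrt(9 - 10)*248 = sqrt(-1)*248 = I*248 = 248*I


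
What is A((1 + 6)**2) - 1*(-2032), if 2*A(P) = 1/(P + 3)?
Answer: 211329/104 ≈ 2032.0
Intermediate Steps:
A(P) = 1/(2*(3 + P)) (A(P) = 1/(2*(P + 3)) = 1/(2*(3 + P)))
A((1 + 6)**2) - 1*(-2032) = 1/(2*(3 + (1 + 6)**2)) - 1*(-2032) = 1/(2*(3 + 7**2)) + 2032 = 1/(2*(3 + 49)) + 2032 = (1/2)/52 + 2032 = (1/2)*(1/52) + 2032 = 1/104 + 2032 = 211329/104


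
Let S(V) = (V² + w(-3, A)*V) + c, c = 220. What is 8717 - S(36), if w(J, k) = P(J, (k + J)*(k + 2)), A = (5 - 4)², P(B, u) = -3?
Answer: 7309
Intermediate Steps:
A = 1 (A = 1² = 1)
w(J, k) = -3
S(V) = 220 + V² - 3*V (S(V) = (V² - 3*V) + 220 = 220 + V² - 3*V)
8717 - S(36) = 8717 - (220 + 36² - 3*36) = 8717 - (220 + 1296 - 108) = 8717 - 1*1408 = 8717 - 1408 = 7309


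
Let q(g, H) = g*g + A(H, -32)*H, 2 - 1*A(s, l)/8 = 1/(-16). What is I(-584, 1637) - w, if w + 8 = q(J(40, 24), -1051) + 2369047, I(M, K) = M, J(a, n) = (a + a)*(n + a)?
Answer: -57133363/2 ≈ -2.8567e+7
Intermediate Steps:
J(a, n) = 2*a*(a + n) (J(a, n) = (2*a)*(a + n) = 2*a*(a + n))
A(s, l) = 33/2 (A(s, l) = 16 - 8/(-16) = 16 - 8*(-1/16) = 16 + 1/2 = 33/2)
q(g, H) = g**2 + 33*H/2 (q(g, H) = g*g + 33*H/2 = g**2 + 33*H/2)
w = 57132195/2 (w = -8 + (((2*40*(40 + 24))**2 + (33/2)*(-1051)) + 2369047) = -8 + (((2*40*64)**2 - 34683/2) + 2369047) = -8 + ((5120**2 - 34683/2) + 2369047) = -8 + ((26214400 - 34683/2) + 2369047) = -8 + (52394117/2 + 2369047) = -8 + 57132211/2 = 57132195/2 ≈ 2.8566e+7)
I(-584, 1637) - w = -584 - 1*57132195/2 = -584 - 57132195/2 = -57133363/2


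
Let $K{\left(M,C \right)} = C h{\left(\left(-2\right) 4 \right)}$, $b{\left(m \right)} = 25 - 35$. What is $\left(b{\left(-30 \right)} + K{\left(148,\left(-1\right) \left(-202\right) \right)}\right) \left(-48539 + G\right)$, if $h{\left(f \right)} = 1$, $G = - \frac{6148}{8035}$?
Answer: $- \frac{74883266496}{8035} \approx -9.3196 \cdot 10^{6}$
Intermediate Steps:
$G = - \frac{6148}{8035}$ ($G = \left(-6148\right) \frac{1}{8035} = - \frac{6148}{8035} \approx -0.76515$)
$b{\left(m \right)} = -10$ ($b{\left(m \right)} = 25 - 35 = -10$)
$K{\left(M,C \right)} = C$ ($K{\left(M,C \right)} = C 1 = C$)
$\left(b{\left(-30 \right)} + K{\left(148,\left(-1\right) \left(-202\right) \right)}\right) \left(-48539 + G\right) = \left(-10 - -202\right) \left(-48539 - \frac{6148}{8035}\right) = \left(-10 + 202\right) \left(- \frac{390017013}{8035}\right) = 192 \left(- \frac{390017013}{8035}\right) = - \frac{74883266496}{8035}$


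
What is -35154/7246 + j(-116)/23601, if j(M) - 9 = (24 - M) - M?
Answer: -413874682/85506423 ≈ -4.8403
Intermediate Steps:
j(M) = 33 - 2*M (j(M) = 9 + ((24 - M) - M) = 9 + (24 - 2*M) = 33 - 2*M)
-35154/7246 + j(-116)/23601 = -35154/7246 + (33 - 2*(-116))/23601 = -35154*1/7246 + (33 + 232)*(1/23601) = -17577/3623 + 265*(1/23601) = -17577/3623 + 265/23601 = -413874682/85506423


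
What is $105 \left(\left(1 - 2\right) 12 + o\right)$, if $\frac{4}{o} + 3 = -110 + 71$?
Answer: $-1270$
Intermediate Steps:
$o = - \frac{2}{21}$ ($o = \frac{4}{-3 + \left(-110 + 71\right)} = \frac{4}{-3 - 39} = \frac{4}{-42} = 4 \left(- \frac{1}{42}\right) = - \frac{2}{21} \approx -0.095238$)
$105 \left(\left(1 - 2\right) 12 + o\right) = 105 \left(\left(1 - 2\right) 12 - \frac{2}{21}\right) = 105 \left(\left(-1\right) 12 - \frac{2}{21}\right) = 105 \left(-12 - \frac{2}{21}\right) = 105 \left(- \frac{254}{21}\right) = -1270$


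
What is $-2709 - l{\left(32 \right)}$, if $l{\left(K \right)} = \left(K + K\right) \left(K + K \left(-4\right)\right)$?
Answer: $3435$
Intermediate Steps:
$l{\left(K \right)} = - 6 K^{2}$ ($l{\left(K \right)} = 2 K \left(K - 4 K\right) = 2 K \left(- 3 K\right) = - 6 K^{2}$)
$-2709 - l{\left(32 \right)} = -2709 - - 6 \cdot 32^{2} = -2709 - \left(-6\right) 1024 = -2709 - -6144 = -2709 + 6144 = 3435$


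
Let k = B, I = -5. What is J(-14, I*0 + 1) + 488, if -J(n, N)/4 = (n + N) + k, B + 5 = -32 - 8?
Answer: 720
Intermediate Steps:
B = -45 (B = -5 + (-32 - 8) = -5 - 40 = -45)
k = -45
J(n, N) = 180 - 4*N - 4*n (J(n, N) = -4*((n + N) - 45) = -4*((N + n) - 45) = -4*(-45 + N + n) = 180 - 4*N - 4*n)
J(-14, I*0 + 1) + 488 = (180 - 4*(-5*0 + 1) - 4*(-14)) + 488 = (180 - 4*(0 + 1) + 56) + 488 = (180 - 4*1 + 56) + 488 = (180 - 4 + 56) + 488 = 232 + 488 = 720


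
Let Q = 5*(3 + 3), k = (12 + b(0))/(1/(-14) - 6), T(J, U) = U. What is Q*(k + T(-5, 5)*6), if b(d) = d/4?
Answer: 14292/17 ≈ 840.71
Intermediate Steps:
b(d) = d/4 (b(d) = d*(¼) = d/4)
k = -168/85 (k = (12 + (¼)*0)/(1/(-14) - 6) = (12 + 0)/(-1/14 - 6) = 12/(-85/14) = 12*(-14/85) = -168/85 ≈ -1.9765)
Q = 30 (Q = 5*6 = 30)
Q*(k + T(-5, 5)*6) = 30*(-168/85 + 5*6) = 30*(-168/85 + 30) = 30*(2382/85) = 14292/17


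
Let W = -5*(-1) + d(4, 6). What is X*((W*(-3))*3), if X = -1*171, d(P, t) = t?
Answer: 16929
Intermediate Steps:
X = -171
W = 11 (W = -5*(-1) + 6 = 5 + 6 = 11)
X*((W*(-3))*3) = -171*11*(-3)*3 = -(-5643)*3 = -171*(-99) = 16929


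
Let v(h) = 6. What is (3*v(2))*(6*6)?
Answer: 648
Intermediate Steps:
(3*v(2))*(6*6) = (3*6)*(6*6) = 18*36 = 648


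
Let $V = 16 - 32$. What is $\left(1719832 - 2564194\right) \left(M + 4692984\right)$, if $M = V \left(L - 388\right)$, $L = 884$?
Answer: $-3955876499376$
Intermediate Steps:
$V = -16$ ($V = 16 - 32 = -16$)
$M = -7936$ ($M = - 16 \left(884 - 388\right) = \left(-16\right) 496 = -7936$)
$\left(1719832 - 2564194\right) \left(M + 4692984\right) = \left(1719832 - 2564194\right) \left(-7936 + 4692984\right) = \left(-844362\right) 4685048 = -3955876499376$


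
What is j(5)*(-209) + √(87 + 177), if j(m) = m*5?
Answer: -5225 + 2*√66 ≈ -5208.8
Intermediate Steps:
j(m) = 5*m
j(5)*(-209) + √(87 + 177) = (5*5)*(-209) + √(87 + 177) = 25*(-209) + √264 = -5225 + 2*√66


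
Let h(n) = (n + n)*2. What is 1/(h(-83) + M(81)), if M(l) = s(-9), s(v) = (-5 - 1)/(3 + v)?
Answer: -1/331 ≈ -0.0030211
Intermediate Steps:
s(v) = -6/(3 + v)
h(n) = 4*n (h(n) = (2*n)*2 = 4*n)
M(l) = 1 (M(l) = -6/(3 - 9) = -6/(-6) = -6*(-⅙) = 1)
1/(h(-83) + M(81)) = 1/(4*(-83) + 1) = 1/(-332 + 1) = 1/(-331) = -1/331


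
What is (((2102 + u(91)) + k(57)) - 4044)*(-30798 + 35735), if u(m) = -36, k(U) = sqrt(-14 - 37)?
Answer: -9765386 + 4937*I*sqrt(51) ≈ -9.7654e+6 + 35257.0*I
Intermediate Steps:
k(U) = I*sqrt(51) (k(U) = sqrt(-51) = I*sqrt(51))
(((2102 + u(91)) + k(57)) - 4044)*(-30798 + 35735) = (((2102 - 36) + I*sqrt(51)) - 4044)*(-30798 + 35735) = ((2066 + I*sqrt(51)) - 4044)*4937 = (-1978 + I*sqrt(51))*4937 = -9765386 + 4937*I*sqrt(51)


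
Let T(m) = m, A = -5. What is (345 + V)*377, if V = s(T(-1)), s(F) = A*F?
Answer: 131950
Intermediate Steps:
s(F) = -5*F
V = 5 (V = -5*(-1) = 5)
(345 + V)*377 = (345 + 5)*377 = 350*377 = 131950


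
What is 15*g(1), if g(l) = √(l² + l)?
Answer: 15*√2 ≈ 21.213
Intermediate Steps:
g(l) = √(l + l²)
15*g(1) = 15*√(1*(1 + 1)) = 15*√(1*2) = 15*√2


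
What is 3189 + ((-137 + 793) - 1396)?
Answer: 2449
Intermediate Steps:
3189 + ((-137 + 793) - 1396) = 3189 + (656 - 1396) = 3189 - 740 = 2449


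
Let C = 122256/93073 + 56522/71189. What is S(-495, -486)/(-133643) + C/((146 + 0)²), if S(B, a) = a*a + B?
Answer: -16643681598282183091/9437534168734235918 ≈ -1.7636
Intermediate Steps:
S(B, a) = B + a² (S(B, a) = a² + B = B + a²)
C = 13963954490/6625773797 (C = 122256*(1/93073) + 56522*(1/71189) = 122256/93073 + 56522/71189 = 13963954490/6625773797 ≈ 2.1075)
S(-495, -486)/(-133643) + C/((146 + 0)²) = (-495 + (-486)²)/(-133643) + 13963954490/(6625773797*((146 + 0)²)) = (-495 + 236196)*(-1/133643) + 13963954490/(6625773797*(146²)) = 235701*(-1/133643) + (13963954490/6625773797)/21316 = -235701/133643 + (13963954490/6625773797)*(1/21316) = -235701/133643 + 6981977245/70617497128426 = -16643681598282183091/9437534168734235918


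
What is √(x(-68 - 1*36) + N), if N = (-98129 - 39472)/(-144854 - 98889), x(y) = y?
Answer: I*√6145168324553/243743 ≈ 10.17*I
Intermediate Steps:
N = 137601/243743 (N = -137601/(-243743) = -137601*(-1/243743) = 137601/243743 ≈ 0.56453)
√(x(-68 - 1*36) + N) = √((-68 - 1*36) + 137601/243743) = √((-68 - 36) + 137601/243743) = √(-104 + 137601/243743) = √(-25211671/243743) = I*√6145168324553/243743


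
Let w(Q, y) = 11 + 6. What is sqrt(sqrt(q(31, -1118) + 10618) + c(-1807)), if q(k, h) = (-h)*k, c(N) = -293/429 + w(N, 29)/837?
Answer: sqrt(-1054823484 + 22284788526*sqrt(231))/39897 ≈ 14.564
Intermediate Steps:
w(Q, y) = 17
c(N) = -79316/119691 (c(N) = -293/429 + 17/837 = -79316/119691)
q(k, h) = -h*k
sqrt(sqrt(q(31, -1118) + 10618) + c(-1807)) = sqrt(sqrt(-1*(-1118)*31 + 10618) - 79316/119691) = sqrt(sqrt(34658 + 10618) - 79316/119691) = sqrt(sqrt(45276) - 79316/119691) = sqrt(14*sqrt(231) - 79316/119691) = sqrt(-79316/119691 + 14*sqrt(231))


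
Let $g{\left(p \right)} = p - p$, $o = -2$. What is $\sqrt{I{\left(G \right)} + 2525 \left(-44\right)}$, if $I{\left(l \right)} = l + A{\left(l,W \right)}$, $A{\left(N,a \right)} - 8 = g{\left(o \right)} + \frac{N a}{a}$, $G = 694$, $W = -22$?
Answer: $2 i \sqrt{27426} \approx 331.22 i$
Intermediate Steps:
$g{\left(p \right)} = 0$
$A{\left(N,a \right)} = 8 + N$ ($A{\left(N,a \right)} = 8 + \left(0 + \frac{N a}{a}\right) = 8 + \left(0 + N\right) = 8 + N$)
$I{\left(l \right)} = 8 + 2 l$ ($I{\left(l \right)} = l + \left(8 + l\right) = 8 + 2 l$)
$\sqrt{I{\left(G \right)} + 2525 \left(-44\right)} = \sqrt{\left(8 + 2 \cdot 694\right) + 2525 \left(-44\right)} = \sqrt{\left(8 + 1388\right) - 111100} = \sqrt{1396 - 111100} = \sqrt{-109704} = 2 i \sqrt{27426}$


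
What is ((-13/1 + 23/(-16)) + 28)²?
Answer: 47089/256 ≈ 183.94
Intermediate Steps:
((-13/1 + 23/(-16)) + 28)² = ((-13*1 + 23*(-1/16)) + 28)² = ((-13 - 23/16) + 28)² = (-231/16 + 28)² = (217/16)² = 47089/256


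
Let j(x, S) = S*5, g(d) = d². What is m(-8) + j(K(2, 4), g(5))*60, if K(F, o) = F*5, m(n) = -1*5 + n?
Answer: 7487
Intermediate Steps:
m(n) = -5 + n
K(F, o) = 5*F
j(x, S) = 5*S
m(-8) + j(K(2, 4), g(5))*60 = (-5 - 8) + (5*5²)*60 = -13 + (5*25)*60 = -13 + 125*60 = -13 + 7500 = 7487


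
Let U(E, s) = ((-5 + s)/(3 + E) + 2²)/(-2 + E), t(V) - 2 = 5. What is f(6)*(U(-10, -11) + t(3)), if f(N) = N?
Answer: 272/7 ≈ 38.857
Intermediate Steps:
t(V) = 7 (t(V) = 2 + 5 = 7)
U(E, s) = (4 + (-5 + s)/(3 + E))/(-2 + E) (U(E, s) = ((-5 + s)/(3 + E) + 4)/(-2 + E) = (4 + (-5 + s)/(3 + E))/(-2 + E))
f(6)*(U(-10, -11) + t(3)) = 6*((7 - 11 + 4*(-10))/(-6 - 10 + (-10)²) + 7) = 6*((7 - 11 - 40)/(-6 - 10 + 100) + 7) = 6*(-44/84 + 7) = 6*((1/84)*(-44) + 7) = 6*(-11/21 + 7) = 6*(136/21) = 272/7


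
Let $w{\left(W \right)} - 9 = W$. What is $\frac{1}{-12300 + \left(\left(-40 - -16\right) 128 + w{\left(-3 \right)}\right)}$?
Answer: $- \frac{1}{15366} \approx -6.5079 \cdot 10^{-5}$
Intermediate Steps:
$w{\left(W \right)} = 9 + W$
$\frac{1}{-12300 + \left(\left(-40 - -16\right) 128 + w{\left(-3 \right)}\right)} = \frac{1}{-12300 + \left(\left(-40 - -16\right) 128 + \left(9 - 3\right)\right)} = \frac{1}{-12300 + \left(\left(-40 + 16\right) 128 + 6\right)} = \frac{1}{-12300 + \left(\left(-24\right) 128 + 6\right)} = \frac{1}{-12300 + \left(-3072 + 6\right)} = \frac{1}{-12300 - 3066} = \frac{1}{-15366} = - \frac{1}{15366}$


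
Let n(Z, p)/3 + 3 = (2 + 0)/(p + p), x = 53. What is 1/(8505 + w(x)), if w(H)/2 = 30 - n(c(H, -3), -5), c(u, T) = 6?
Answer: 5/42921 ≈ 0.00011649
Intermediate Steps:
n(Z, p) = -9 + 3/p (n(Z, p) = -9 + 3*((2 + 0)/(p + p)) = -9 + 3*(2/((2*p))) = -9 + 3*(2*(1/(2*p))) = -9 + 3/p)
w(H) = 396/5 (w(H) = 2*(30 - (-9 + 3/(-5))) = 2*(30 - (-9 + 3*(-⅕))) = 2*(30 - (-9 - ⅗)) = 2*(30 - 1*(-48/5)) = 2*(30 + 48/5) = 2*(198/5) = 396/5)
1/(8505 + w(x)) = 1/(8505 + 396/5) = 1/(42921/5) = 5/42921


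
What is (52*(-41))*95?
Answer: -202540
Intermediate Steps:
(52*(-41))*95 = -2132*95 = -202540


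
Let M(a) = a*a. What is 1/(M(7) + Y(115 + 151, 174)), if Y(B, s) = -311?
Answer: -1/262 ≈ -0.0038168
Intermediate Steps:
M(a) = a**2
1/(M(7) + Y(115 + 151, 174)) = 1/(7**2 - 311) = 1/(49 - 311) = 1/(-262) = -1/262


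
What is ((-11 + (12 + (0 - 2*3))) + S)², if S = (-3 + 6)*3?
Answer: 16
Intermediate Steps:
S = 9 (S = 3*3 = 9)
((-11 + (12 + (0 - 2*3))) + S)² = ((-11 + (12 + (0 - 2*3))) + 9)² = ((-11 + (12 + (0 - 6))) + 9)² = ((-11 + (12 - 6)) + 9)² = ((-11 + 6) + 9)² = (-5 + 9)² = 4² = 16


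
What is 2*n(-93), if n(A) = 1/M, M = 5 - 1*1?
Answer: ½ ≈ 0.50000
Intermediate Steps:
M = 4 (M = 5 - 1 = 4)
n(A) = ¼ (n(A) = 1/4 = ¼)
2*n(-93) = 2*(¼) = ½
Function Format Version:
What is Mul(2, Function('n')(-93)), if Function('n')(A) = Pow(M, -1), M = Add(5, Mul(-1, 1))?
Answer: Rational(1, 2) ≈ 0.50000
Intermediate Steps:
M = 4 (M = Add(5, -1) = 4)
Function('n')(A) = Rational(1, 4) (Function('n')(A) = Pow(4, -1) = Rational(1, 4))
Mul(2, Function('n')(-93)) = Mul(2, Rational(1, 4)) = Rational(1, 2)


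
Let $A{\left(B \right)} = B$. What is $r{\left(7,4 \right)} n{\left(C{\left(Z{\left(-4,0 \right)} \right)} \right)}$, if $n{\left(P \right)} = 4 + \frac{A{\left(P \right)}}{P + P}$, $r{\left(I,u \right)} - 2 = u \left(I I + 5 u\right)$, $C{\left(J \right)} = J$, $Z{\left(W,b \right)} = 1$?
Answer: $1251$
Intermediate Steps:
$r{\left(I,u \right)} = 2 + u \left(I^{2} + 5 u\right)$ ($r{\left(I,u \right)} = 2 + u \left(I I + 5 u\right) = 2 + u \left(I^{2} + 5 u\right)$)
$n{\left(P \right)} = \frac{9}{2}$ ($n{\left(P \right)} = 4 + \frac{P}{P + P} = 4 + \frac{P}{2 P} = 4 + \frac{1}{2 P} P = 4 + \frac{1}{2} = \frac{9}{2}$)
$r{\left(7,4 \right)} n{\left(C{\left(Z{\left(-4,0 \right)} \right)} \right)} = \left(2 + 5 \cdot 4^{2} + 4 \cdot 7^{2}\right) \frac{9}{2} = \left(2 + 5 \cdot 16 + 4 \cdot 49\right) \frac{9}{2} = \left(2 + 80 + 196\right) \frac{9}{2} = 278 \cdot \frac{9}{2} = 1251$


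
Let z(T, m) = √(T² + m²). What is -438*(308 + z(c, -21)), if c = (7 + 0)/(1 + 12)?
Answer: -134904 - 3066*√1522/13 ≈ -1.4411e+5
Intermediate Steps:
c = 7/13 ≈ 0.53846
-438*(308 + z(c, -21)) = -438*(308 + √((7/13)² + (-21)²)) = -438*(308 + √(49/169 + 441)) = -438*(308 + √(74578/169)) = -438*(308 + 7*√1522/13) = -134904 - 3066*√1522/13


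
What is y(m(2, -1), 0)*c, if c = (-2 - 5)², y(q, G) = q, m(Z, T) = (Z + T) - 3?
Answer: -98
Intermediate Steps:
m(Z, T) = -3 + T + Z (m(Z, T) = (T + Z) - 3 = -3 + T + Z)
c = 49 (c = (-7)² = 49)
y(m(2, -1), 0)*c = (-3 - 1 + 2)*49 = -2*49 = -98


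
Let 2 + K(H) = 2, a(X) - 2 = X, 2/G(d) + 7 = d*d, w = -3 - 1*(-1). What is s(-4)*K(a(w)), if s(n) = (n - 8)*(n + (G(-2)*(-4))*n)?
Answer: 0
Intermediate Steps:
w = -2 (w = -3 + 1 = -2)
G(d) = 2/(-7 + d²) (G(d) = 2/(-7 + d*d) = 2/(-7 + d²))
a(X) = 2 + X
K(H) = 0 (K(H) = -2 + 2 = 0)
s(n) = 11*n*(-8 + n)/3 (s(n) = (n - 8)*(n + ((2/(-7 + (-2)²))*(-4))*n) = (-8 + n)*(n + ((2/(-7 + 4))*(-4))*n) = (-8 + n)*(n + ((2/(-3))*(-4))*n) = (-8 + n)*(n + ((2*(-⅓))*(-4))*n) = (-8 + n)*(n + (-⅔*(-4))*n) = (-8 + n)*(n + 8*n/3) = (-8 + n)*(11*n/3) = 11*n*(-8 + n)/3)
s(-4)*K(a(w)) = ((11/3)*(-4)*(-8 - 4))*0 = ((11/3)*(-4)*(-12))*0 = 176*0 = 0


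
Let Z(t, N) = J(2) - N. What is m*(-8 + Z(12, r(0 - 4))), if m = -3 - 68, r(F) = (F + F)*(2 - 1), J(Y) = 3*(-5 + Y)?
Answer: 639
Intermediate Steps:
J(Y) = -15 + 3*Y
r(F) = 2*F (r(F) = (2*F)*1 = 2*F)
Z(t, N) = -9 - N (Z(t, N) = (-15 + 3*2) - N = (-15 + 6) - N = -9 - N)
m = -71
m*(-8 + Z(12, r(0 - 4))) = -71*(-8 + (-9 - 2*(0 - 4))) = -71*(-8 + (-9 - 2*(-4))) = -71*(-8 + (-9 - 1*(-8))) = -71*(-8 + (-9 + 8)) = -71*(-8 - 1) = -71*(-9) = 639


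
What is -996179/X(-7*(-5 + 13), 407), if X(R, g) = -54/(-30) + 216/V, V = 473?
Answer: -2355963335/5337 ≈ -4.4144e+5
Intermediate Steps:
X(R, g) = 5337/2365 (X(R, g) = -54/(-30) + 216/473 = -54*(-1/30) + 216*(1/473) = 9/5 + 216/473 = 5337/2365)
-996179/X(-7*(-5 + 13), 407) = -996179/5337/2365 = -996179*2365/5337 = -2355963335/5337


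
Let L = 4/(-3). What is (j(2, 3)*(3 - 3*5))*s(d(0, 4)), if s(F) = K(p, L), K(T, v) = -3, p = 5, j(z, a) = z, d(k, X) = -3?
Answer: 72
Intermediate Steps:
L = -4/3 (L = 4*(-1/3) = -4/3 ≈ -1.3333)
s(F) = -3
(j(2, 3)*(3 - 3*5))*s(d(0, 4)) = (2*(3 - 3*5))*(-3) = (2*(3 - 15))*(-3) = (2*(-12))*(-3) = -24*(-3) = 72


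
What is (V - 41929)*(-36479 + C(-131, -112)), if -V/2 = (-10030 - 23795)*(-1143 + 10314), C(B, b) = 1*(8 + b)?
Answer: -22695223292843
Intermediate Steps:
C(B, b) = 8 + b
V = 620418150 (V = -2*(-10030 - 23795)*(-1143 + 10314) = -(-67650)*9171 = -2*(-310209075) = 620418150)
(V - 41929)*(-36479 + C(-131, -112)) = (620418150 - 41929)*(-36479 + (8 - 112)) = 620376221*(-36479 - 104) = 620376221*(-36583) = -22695223292843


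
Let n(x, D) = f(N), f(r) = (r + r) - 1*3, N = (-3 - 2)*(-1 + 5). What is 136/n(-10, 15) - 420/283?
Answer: -56548/12169 ≈ -4.6469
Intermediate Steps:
N = -20 (N = -5*4 = -20)
f(r) = -3 + 2*r (f(r) = 2*r - 3 = -3 + 2*r)
n(x, D) = -43 (n(x, D) = -3 + 2*(-20) = -3 - 40 = -43)
136/n(-10, 15) - 420/283 = 136/(-43) - 420/283 = 136*(-1/43) - 420*1/283 = -136/43 - 420/283 = -56548/12169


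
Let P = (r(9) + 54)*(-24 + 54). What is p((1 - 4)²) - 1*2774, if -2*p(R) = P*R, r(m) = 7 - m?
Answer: -9794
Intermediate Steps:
P = 1560 (P = ((7 - 1*9) + 54)*(-24 + 54) = ((7 - 9) + 54)*30 = (-2 + 54)*30 = 52*30 = 1560)
p(R) = -780*R
p((1 - 4)²) - 1*2774 = -780*(1 - 4)² - 1*2774 = -780*(-3)² - 2774 = -780*9 - 2774 = -7020 - 2774 = -9794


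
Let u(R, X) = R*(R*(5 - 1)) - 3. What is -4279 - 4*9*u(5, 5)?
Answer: -7771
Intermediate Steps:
u(R, X) = -3 + 4*R**2 (u(R, X) = R*(R*4) - 3 = R*(4*R) - 3 = 4*R**2 - 3 = -3 + 4*R**2)
-4279 - 4*9*u(5, 5) = -4279 - 4*9*(-3 + 4*5**2) = -4279 - 36*(-3 + 4*25) = -4279 - 36*(-3 + 100) = -4279 - 36*97 = -4279 - 1*3492 = -4279 - 3492 = -7771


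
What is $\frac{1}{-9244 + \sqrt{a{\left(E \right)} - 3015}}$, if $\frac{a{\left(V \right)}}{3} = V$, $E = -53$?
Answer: $- \frac{4622}{42727355} - \frac{23 i \sqrt{6}}{85454710} \approx -0.00010817 - 6.5928 \cdot 10^{-7} i$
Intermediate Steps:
$a{\left(V \right)} = 3 V$
$\frac{1}{-9244 + \sqrt{a{\left(E \right)} - 3015}} = \frac{1}{-9244 + \sqrt{3 \left(-53\right) - 3015}} = \frac{1}{-9244 + \sqrt{-159 - 3015}} = \frac{1}{-9244 + \sqrt{-3174}} = \frac{1}{-9244 + 23 i \sqrt{6}}$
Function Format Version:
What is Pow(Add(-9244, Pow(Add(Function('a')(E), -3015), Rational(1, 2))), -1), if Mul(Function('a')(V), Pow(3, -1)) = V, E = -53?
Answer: Add(Rational(-4622, 42727355), Mul(Rational(-23, 85454710), I, Pow(6, Rational(1, 2)))) ≈ Add(-0.00010817, Mul(-6.5928e-7, I))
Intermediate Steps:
Function('a')(V) = Mul(3, V)
Pow(Add(-9244, Pow(Add(Function('a')(E), -3015), Rational(1, 2))), -1) = Pow(Add(-9244, Pow(Add(Mul(3, -53), -3015), Rational(1, 2))), -1) = Pow(Add(-9244, Pow(Add(-159, -3015), Rational(1, 2))), -1) = Pow(Add(-9244, Pow(-3174, Rational(1, 2))), -1) = Pow(Add(-9244, Mul(23, I, Pow(6, Rational(1, 2)))), -1)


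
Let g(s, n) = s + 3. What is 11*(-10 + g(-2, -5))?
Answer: -99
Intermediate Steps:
g(s, n) = 3 + s
11*(-10 + g(-2, -5)) = 11*(-10 + (3 - 2)) = 11*(-10 + 1) = 11*(-9) = -99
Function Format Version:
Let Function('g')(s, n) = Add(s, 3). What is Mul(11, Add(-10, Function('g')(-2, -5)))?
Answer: -99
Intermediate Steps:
Function('g')(s, n) = Add(3, s)
Mul(11, Add(-10, Function('g')(-2, -5))) = Mul(11, Add(-10, Add(3, -2))) = Mul(11, Add(-10, 1)) = Mul(11, -9) = -99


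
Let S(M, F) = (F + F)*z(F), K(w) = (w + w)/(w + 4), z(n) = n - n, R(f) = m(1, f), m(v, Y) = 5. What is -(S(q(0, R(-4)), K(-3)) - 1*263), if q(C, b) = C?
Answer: 263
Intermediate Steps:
R(f) = 5
z(n) = 0
K(w) = 2*w/(4 + w) (K(w) = (2*w)/(4 + w) = 2*w/(4 + w))
S(M, F) = 0 (S(M, F) = (F + F)*0 = (2*F)*0 = 0)
-(S(q(0, R(-4)), K(-3)) - 1*263) = -(0 - 1*263) = -(0 - 263) = -1*(-263) = 263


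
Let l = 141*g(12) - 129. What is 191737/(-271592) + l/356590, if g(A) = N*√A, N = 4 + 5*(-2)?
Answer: -34203266099/48423495640 - 846*√3/178295 ≈ -0.71455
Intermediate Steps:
N = -6 (N = 4 - 10 = -6)
g(A) = -6*√A
l = -129 - 1692*√3 (l = 141*(-12*√3) - 129 = -1692*√3 - 129 = -129 - 1692*√3 ≈ -3059.6)
191737/(-271592) + l/356590 = 191737/(-271592) + (-129 - 1692*√3)/356590 = 191737*(-1/271592) + (-129 - 1692*√3)*(1/356590) = -191737/271592 + (-129/356590 - 846*√3/178295) = -34203266099/48423495640 - 846*√3/178295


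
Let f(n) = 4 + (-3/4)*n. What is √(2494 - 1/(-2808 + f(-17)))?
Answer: 3*√34543907090/11165 ≈ 49.940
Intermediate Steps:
f(n) = 4 - 3*n/4 (f(n) = 4 + (-3*¼)*n = 4 - 3*n/4)
√(2494 - 1/(-2808 + f(-17))) = √(2494 - 1/(-2808 + (4 - ¾*(-17)))) = √(2494 - 1/(-2808 + (4 + 51/4))) = √(2494 - 1/(-2808 + 67/4)) = √(2494 - 1/(-11165/4)) = √(2494 - 1*(-4/11165)) = √(2494 + 4/11165) = √(27845514/11165) = 3*√34543907090/11165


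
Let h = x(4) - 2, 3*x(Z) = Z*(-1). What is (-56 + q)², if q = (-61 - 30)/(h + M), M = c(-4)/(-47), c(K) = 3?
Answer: 195804049/229441 ≈ 853.40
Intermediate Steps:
x(Z) = -Z/3 (x(Z) = (Z*(-1))/3 = (-Z)/3 = -Z/3)
h = -10/3 (h = -⅓*4 - 2 = -4/3 - 2 = -10/3 ≈ -3.3333)
M = -3/47 (M = 3/(-47) = 3*(-1/47) = -3/47 ≈ -0.063830)
q = 12831/479 (q = (-61 - 30)/(-10/3 - 3/47) = -91/(-479/141) = -91*(-141/479) = 12831/479 ≈ 26.787)
(-56 + q)² = (-56 + 12831/479)² = (-13993/479)² = 195804049/229441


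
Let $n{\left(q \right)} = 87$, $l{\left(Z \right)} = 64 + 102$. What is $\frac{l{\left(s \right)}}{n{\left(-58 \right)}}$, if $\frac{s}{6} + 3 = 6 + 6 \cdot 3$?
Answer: $\frac{166}{87} \approx 1.908$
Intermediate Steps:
$s = 126$ ($s = -18 + 6 \left(6 + 6 \cdot 3\right) = -18 + 6 \left(6 + 18\right) = -18 + 6 \cdot 24 = -18 + 144 = 126$)
$l{\left(Z \right)} = 166$
$\frac{l{\left(s \right)}}{n{\left(-58 \right)}} = \frac{166}{87}$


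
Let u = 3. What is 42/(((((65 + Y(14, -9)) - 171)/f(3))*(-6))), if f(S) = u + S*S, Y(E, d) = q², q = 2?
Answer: 14/17 ≈ 0.82353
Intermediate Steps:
Y(E, d) = 4 (Y(E, d) = 2² = 4)
f(S) = 3 + S² (f(S) = 3 + S*S = 3 + S²)
42/(((((65 + Y(14, -9)) - 171)/f(3))*(-6))) = 42/(((((65 + 4) - 171)/(3 + 3²))*(-6))) = 42/((((69 - 171)/(3 + 9))*(-6))) = 42/((-102/12*(-6))) = 42/((-102*1/12*(-6))) = 42/((-17/2*(-6))) = 42/51 = 42*(1/51) = 14/17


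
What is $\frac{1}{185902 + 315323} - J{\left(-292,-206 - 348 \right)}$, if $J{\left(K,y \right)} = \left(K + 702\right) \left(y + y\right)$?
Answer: $\frac{227696493001}{501225} \approx 4.5428 \cdot 10^{5}$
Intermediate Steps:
$J{\left(K,y \right)} = 2 y \left(702 + K\right)$ ($J{\left(K,y \right)} = \left(702 + K\right) 2 y = 2 y \left(702 + K\right)$)
$\frac{1}{185902 + 315323} - J{\left(-292,-206 - 348 \right)} = \frac{1}{185902 + 315323} - 2 \left(-206 - 348\right) \left(702 - 292\right) = \frac{1}{501225} - 2 \left(-206 - 348\right) 410 = \frac{1}{501225} - 2 \left(-554\right) 410 = \frac{1}{501225} - -454280 = \frac{1}{501225} + 454280 = \frac{227696493001}{501225}$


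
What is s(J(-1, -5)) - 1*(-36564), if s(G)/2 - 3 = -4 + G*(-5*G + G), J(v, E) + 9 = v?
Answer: 35762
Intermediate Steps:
J(v, E) = -9 + v
s(G) = -2 - 8*G² (s(G) = 6 + 2*(-4 + G*(-5*G + G)) = 6 + 2*(-4 + G*(-4*G)) = 6 + 2*(-4 - 4*G²) = 6 + (-8 - 8*G²) = -2 - 8*G²)
s(J(-1, -5)) - 1*(-36564) = (-2 - 8*(-9 - 1)²) - 1*(-36564) = (-2 - 8*(-10)²) + 36564 = (-2 - 8*100) + 36564 = (-2 - 800) + 36564 = -802 + 36564 = 35762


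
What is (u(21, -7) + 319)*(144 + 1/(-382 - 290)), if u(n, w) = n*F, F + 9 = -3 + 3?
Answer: 6289855/336 ≈ 18720.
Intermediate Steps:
F = -9 (F = -9 + (-3 + 3) = -9 + 0 = -9)
u(n, w) = -9*n (u(n, w) = n*(-9) = -9*n)
(u(21, -7) + 319)*(144 + 1/(-382 - 290)) = (-9*21 + 319)*(144 + 1/(-382 - 290)) = (-189 + 319)*(144 + 1/(-672)) = 130*(144 - 1/672) = 130*(96767/672) = 6289855/336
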